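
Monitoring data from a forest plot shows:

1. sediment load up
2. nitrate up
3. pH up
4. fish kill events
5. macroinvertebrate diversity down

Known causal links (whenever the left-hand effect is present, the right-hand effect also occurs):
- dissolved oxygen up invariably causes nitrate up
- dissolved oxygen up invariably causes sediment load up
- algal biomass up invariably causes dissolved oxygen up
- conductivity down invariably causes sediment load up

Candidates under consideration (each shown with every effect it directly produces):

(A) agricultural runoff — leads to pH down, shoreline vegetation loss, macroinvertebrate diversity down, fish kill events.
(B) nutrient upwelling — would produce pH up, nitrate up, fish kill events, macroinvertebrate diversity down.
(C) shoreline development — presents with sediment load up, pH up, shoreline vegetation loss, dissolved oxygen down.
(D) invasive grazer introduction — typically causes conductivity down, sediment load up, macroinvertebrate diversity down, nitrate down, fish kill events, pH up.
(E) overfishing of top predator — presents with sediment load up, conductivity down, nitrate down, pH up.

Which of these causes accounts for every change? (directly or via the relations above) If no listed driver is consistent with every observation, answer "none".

none

Per-candidate check:
(A) agricultural runoff — sediment load up NO; nitrate up NO; pH up NO; fish kill events yes; macroinvertebrate diversity down yes
(B) nutrient upwelling — sediment load up NO; nitrate up yes; pH up yes; fish kill events yes; macroinvertebrate diversity down yes
(C) shoreline development — does not account for nitrate up, fish kill events, macroinvertebrate diversity down
(D) invasive grazer introduction — fails on nitrate up (predicts nitrate down, not nitrate up)
(E) overfishing of top predator — sediment load up yes; nitrate up NO; pH up yes; fish kill events NO; macroinvertebrate diversity down NO
No candidate is consistent with all observations.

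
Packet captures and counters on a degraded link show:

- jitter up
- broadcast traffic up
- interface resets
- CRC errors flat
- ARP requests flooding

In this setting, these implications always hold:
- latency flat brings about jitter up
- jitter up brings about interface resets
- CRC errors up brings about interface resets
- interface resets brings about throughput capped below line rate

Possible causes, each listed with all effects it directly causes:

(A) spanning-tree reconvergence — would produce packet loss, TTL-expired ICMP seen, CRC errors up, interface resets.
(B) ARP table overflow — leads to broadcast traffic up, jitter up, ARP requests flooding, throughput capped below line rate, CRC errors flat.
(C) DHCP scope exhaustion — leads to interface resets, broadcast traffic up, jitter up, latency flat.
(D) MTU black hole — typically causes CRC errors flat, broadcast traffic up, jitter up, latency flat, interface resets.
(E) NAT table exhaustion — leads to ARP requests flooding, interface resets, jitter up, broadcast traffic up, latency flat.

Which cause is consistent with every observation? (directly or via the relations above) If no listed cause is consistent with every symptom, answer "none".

B

For each candidate, compare predicted effects to what was observed:
(A) spanning-tree reconvergence — fails on jitter up, broadcast traffic up, CRC errors flat, ARP requests flooding (predicts CRC errors up, not CRC errors flat)
(B) ARP table overflow — accounts for every observation (interface resets via jitter up → interface resets)
(C) DHCP scope exhaustion — does not account for CRC errors flat, ARP requests flooding
(D) MTU black hole — jitter up ✓; broadcast traffic up ✓; interface resets ✓; CRC errors flat ✓; ARP requests flooding ✗
(E) NAT table exhaustion — does not account for CRC errors flat
Only (B) is consistent with every observation.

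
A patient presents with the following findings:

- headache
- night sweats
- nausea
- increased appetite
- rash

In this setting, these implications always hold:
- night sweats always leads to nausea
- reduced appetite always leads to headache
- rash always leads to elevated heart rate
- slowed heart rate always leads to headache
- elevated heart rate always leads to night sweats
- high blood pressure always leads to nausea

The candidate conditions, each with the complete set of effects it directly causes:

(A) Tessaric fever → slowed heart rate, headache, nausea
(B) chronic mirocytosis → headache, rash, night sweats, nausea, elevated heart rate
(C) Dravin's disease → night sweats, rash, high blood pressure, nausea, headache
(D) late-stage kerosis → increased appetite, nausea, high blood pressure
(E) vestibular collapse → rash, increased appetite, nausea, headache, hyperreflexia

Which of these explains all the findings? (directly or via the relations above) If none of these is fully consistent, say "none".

E

Per-candidate check:
(A) Tessaric fever — headache +; night sweats -; nausea +; increased appetite -; rash -
(B) chronic mirocytosis — headache +; night sweats +; nausea +; increased appetite -; rash +
(C) Dravin's disease — headache +; night sweats +; nausea +; increased appetite -; rash +
(D) late-stage kerosis — does not account for headache, night sweats, rash
(E) vestibular collapse — headache +; night sweats + (by rash → elevated heart rate → night sweats); nausea +; increased appetite +; rash +
(E) alone accounts for all the evidence.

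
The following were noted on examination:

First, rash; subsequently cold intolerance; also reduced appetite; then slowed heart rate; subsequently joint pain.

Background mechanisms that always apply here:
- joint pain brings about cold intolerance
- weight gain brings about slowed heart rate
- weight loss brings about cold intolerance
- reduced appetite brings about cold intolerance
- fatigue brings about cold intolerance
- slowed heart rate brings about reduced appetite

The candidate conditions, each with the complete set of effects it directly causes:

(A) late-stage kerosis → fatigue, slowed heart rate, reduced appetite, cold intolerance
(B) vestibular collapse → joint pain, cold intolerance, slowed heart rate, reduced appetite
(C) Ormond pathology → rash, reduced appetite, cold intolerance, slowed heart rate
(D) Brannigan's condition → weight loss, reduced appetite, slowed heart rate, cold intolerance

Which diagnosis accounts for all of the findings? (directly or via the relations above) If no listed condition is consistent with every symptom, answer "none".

Testing each hypothesis:
(A) late-stage kerosis — rash ✗; cold intolerance ✓; reduced appetite ✓; slowed heart rate ✓; joint pain ✗
(B) vestibular collapse — does not account for rash
(C) Ormond pathology — rash ✓; cold intolerance ✓; reduced appetite ✓; slowed heart rate ✓; joint pain ✗
(D) Brannigan's condition — rash ✗; cold intolerance ✓; reduced appetite ✓; slowed heart rate ✓; joint pain ✗
None of the listed candidates fits everything.

none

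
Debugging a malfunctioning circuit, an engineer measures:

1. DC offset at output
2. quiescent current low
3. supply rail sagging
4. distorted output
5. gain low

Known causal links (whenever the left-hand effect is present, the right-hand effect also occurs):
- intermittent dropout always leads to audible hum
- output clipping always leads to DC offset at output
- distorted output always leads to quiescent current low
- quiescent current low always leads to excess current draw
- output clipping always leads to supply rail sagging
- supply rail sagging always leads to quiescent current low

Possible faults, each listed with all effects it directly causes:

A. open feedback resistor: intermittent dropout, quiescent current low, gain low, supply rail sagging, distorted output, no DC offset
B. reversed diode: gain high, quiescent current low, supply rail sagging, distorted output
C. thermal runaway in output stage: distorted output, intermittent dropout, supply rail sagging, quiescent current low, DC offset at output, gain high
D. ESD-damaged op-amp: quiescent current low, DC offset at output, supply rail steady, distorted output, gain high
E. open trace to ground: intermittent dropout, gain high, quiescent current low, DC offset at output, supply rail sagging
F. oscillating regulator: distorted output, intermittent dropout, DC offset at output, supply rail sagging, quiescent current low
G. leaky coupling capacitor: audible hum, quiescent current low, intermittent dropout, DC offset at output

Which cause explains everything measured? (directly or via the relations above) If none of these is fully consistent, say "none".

none

For each candidate, compare predicted effects to what was observed:
(A) open feedback resistor — DC offset at output NO; quiescent current low yes; supply rail sagging yes; distorted output yes; gain low yes
(B) reversed diode — DC offset at output NO; quiescent current low yes; supply rail sagging yes; distorted output yes; gain low NO
(C) thermal runaway in output stage — DC offset at output yes; quiescent current low yes; supply rail sagging yes; distorted output yes; gain low NO
(D) ESD-damaged op-amp — DC offset at output yes; quiescent current low yes; supply rail sagging NO; distorted output yes; gain low NO
(E) open trace to ground — DC offset at output yes; quiescent current low yes; supply rail sagging yes; distorted output NO; gain low NO
(F) oscillating regulator — DC offset at output yes; quiescent current low yes; supply rail sagging yes; distorted output yes; gain low NO
(G) leaky coupling capacitor — does not account for supply rail sagging, distorted output, gain low
Every candidate fails on at least one observation.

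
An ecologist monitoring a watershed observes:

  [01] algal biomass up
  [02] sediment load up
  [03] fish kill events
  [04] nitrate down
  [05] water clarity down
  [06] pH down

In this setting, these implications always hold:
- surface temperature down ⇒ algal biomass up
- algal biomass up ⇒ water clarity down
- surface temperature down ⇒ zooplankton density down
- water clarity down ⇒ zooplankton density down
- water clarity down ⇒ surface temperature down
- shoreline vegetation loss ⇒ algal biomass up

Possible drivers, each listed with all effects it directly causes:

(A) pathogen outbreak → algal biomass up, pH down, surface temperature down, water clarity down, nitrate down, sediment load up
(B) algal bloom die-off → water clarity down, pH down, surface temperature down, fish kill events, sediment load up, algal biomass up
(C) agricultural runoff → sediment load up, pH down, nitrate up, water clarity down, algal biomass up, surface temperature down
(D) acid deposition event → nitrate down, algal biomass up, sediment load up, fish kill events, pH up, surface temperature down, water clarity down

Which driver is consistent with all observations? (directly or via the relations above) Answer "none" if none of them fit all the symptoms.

none

For each candidate, compare predicted effects to what was observed:
(A) pathogen outbreak — algal biomass up yes; sediment load up yes; fish kill events NO; nitrate down yes; water clarity down yes; pH down yes
(B) algal bloom die-off — does not account for nitrate down
(C) agricultural runoff — algal biomass up yes; sediment load up yes; fish kill events NO; nitrate down NO; water clarity down yes; pH down yes
(D) acid deposition event — algal biomass up yes; sediment load up yes; fish kill events yes; nitrate down yes; water clarity down yes; pH down NO
None of the listed candidates fits everything.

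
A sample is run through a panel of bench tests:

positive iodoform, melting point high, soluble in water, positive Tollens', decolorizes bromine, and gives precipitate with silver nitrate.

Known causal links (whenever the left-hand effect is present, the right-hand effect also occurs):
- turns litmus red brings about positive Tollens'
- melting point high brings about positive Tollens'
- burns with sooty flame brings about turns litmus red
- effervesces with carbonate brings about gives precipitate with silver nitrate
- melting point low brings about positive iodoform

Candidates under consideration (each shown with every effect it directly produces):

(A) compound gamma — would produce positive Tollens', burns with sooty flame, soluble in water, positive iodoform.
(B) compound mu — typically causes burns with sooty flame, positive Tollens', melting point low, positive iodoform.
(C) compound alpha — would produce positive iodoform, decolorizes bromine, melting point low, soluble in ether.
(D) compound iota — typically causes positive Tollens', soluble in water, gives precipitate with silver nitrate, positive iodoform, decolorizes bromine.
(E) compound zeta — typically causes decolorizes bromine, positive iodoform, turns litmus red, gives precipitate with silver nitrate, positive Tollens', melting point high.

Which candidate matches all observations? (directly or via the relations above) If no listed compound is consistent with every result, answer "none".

none

Testing each hypothesis:
(A) compound gamma — positive iodoform ✓; melting point high ✗; soluble in water ✓; positive Tollens' ✓; decolorizes bromine ✗; gives precipitate with silver nitrate ✗
(B) compound mu — fails on melting point high, soluble in water, decolorizes bromine, gives precipitate with silver nitrate (predicts melting point low, not melting point high)
(C) compound alpha — positive iodoform ✓; melting point high ✗; soluble in water ✗; positive Tollens' ✗; decolorizes bromine ✓; gives precipitate with silver nitrate ✗
(D) compound iota — does not account for melting point high
(E) compound zeta — does not account for soluble in water
Every candidate fails on at least one observation.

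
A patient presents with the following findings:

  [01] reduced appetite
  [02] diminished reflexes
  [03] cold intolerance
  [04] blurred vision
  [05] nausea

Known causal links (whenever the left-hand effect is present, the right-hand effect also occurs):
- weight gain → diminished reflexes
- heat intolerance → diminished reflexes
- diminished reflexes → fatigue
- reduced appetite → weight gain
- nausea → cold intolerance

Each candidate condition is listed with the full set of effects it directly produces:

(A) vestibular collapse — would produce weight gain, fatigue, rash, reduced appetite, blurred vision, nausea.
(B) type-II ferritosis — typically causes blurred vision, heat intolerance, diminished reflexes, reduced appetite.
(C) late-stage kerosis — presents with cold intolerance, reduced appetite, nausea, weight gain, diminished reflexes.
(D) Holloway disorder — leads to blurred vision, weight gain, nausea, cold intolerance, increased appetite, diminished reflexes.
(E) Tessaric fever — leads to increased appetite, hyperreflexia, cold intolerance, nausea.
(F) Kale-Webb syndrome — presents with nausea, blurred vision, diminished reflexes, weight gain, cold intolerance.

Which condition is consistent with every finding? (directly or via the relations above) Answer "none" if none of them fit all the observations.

For each candidate, compare predicted effects to what was observed:
(A) vestibular collapse — reduced appetite ✓; diminished reflexes ✓ (through weight gain → diminished reflexes); cold intolerance ✓ (through nausea → cold intolerance); blurred vision ✓; nausea ✓
(B) type-II ferritosis — fails on cold intolerance, nausea (predicts heat intolerance, not cold intolerance)
(C) late-stage kerosis — reduced appetite ✓; diminished reflexes ✓; cold intolerance ✓; blurred vision ✗; nausea ✓
(D) Holloway disorder — reduced appetite ✗; diminished reflexes ✓; cold intolerance ✓; blurred vision ✓; nausea ✓
(E) Tessaric fever — reduced appetite ✗; diminished reflexes ✗; cold intolerance ✓; blurred vision ✗; nausea ✓
(F) Kale-Webb syndrome — reduced appetite ✗; diminished reflexes ✓; cold intolerance ✓; blurred vision ✓; nausea ✓
(A) is the only candidate with no mismatches.

A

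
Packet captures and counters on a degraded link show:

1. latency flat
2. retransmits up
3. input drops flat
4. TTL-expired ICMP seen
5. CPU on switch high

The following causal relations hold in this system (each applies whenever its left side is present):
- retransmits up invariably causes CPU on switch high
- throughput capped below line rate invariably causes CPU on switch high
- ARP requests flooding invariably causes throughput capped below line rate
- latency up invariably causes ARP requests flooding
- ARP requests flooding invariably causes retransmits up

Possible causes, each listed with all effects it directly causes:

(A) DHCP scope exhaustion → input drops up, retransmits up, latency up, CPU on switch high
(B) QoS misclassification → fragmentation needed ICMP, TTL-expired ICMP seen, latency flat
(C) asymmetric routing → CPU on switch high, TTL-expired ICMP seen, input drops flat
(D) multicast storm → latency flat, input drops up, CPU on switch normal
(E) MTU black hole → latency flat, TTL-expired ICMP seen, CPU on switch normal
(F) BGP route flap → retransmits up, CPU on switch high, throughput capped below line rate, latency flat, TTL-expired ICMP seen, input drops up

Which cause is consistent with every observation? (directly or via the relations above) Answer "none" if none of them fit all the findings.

none

For each candidate, compare predicted effects to what was observed:
(A) DHCP scope exhaustion — fails on latency flat, input drops flat, TTL-expired ICMP seen (predicts latency up, not latency flat; predicts input drops up, not input drops flat)
(B) QoS misclassification — does not account for retransmits up, input drops flat, CPU on switch high
(C) asymmetric routing — latency flat -; retransmits up -; input drops flat +; TTL-expired ICMP seen +; CPU on switch high +
(D) multicast storm — latency flat +; retransmits up -; input drops flat -; TTL-expired ICMP seen -; CPU on switch high -
(E) MTU black hole — fails on retransmits up, input drops flat, CPU on switch high (predicts CPU on switch normal, not CPU on switch high)
(F) BGP route flap — fails on input drops flat (predicts input drops up, not input drops flat)
No candidate is consistent with all observations.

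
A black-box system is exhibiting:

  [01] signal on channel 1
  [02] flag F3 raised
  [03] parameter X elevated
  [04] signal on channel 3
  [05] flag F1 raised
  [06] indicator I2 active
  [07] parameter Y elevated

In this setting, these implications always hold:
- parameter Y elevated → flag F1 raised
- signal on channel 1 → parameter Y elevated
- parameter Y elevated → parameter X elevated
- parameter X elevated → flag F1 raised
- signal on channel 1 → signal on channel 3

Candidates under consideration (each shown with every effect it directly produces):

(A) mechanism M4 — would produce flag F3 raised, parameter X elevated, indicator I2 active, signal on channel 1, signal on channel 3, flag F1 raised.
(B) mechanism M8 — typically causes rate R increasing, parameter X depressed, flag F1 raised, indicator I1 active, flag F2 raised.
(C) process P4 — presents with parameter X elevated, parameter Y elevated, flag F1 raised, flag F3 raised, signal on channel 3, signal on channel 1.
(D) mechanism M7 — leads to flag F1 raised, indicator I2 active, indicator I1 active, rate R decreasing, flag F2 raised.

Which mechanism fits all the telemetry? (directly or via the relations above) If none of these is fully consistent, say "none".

A

Checking each candidate against the observations:
(A) mechanism M4 — accounts for every observation (parameter Y elevated by signal on channel 1 → parameter Y elevated)
(B) mechanism M8 — signal on channel 1 miss; flag F3 raised miss; parameter X elevated miss; signal on channel 3 miss; flag F1 raised match; indicator I2 active miss; parameter Y elevated miss
(C) process P4 — does not account for indicator I2 active
(D) mechanism M7 — does not account for signal on channel 1, flag F3 raised, parameter X elevated, signal on channel 3, parameter Y elevated
(A) alone accounts for all the evidence.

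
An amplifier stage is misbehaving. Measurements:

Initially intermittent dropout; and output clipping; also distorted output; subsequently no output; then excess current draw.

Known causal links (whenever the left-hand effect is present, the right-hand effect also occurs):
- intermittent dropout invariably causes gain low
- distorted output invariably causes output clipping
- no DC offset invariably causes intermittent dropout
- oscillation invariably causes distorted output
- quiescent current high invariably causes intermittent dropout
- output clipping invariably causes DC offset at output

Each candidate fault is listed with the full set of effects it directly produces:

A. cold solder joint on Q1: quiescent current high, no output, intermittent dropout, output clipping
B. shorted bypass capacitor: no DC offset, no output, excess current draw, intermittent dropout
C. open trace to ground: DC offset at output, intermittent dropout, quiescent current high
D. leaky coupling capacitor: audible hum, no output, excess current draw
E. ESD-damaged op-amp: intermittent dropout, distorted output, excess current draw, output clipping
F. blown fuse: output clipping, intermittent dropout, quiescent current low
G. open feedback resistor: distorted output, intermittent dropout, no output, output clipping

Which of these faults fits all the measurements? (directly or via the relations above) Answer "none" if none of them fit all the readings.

none

For each candidate, compare predicted effects to what was observed:
(A) cold solder joint on Q1 — intermittent dropout ✓; output clipping ✓; distorted output ✗; no output ✓; excess current draw ✗
(B) shorted bypass capacitor — intermittent dropout ✓; output clipping ✗; distorted output ✗; no output ✓; excess current draw ✓
(C) open trace to ground — does not account for output clipping, distorted output, no output, excess current draw
(D) leaky coupling capacitor — intermittent dropout ✗; output clipping ✗; distorted output ✗; no output ✓; excess current draw ✓
(E) ESD-damaged op-amp — does not account for no output
(F) blown fuse — intermittent dropout ✓; output clipping ✓; distorted output ✗; no output ✗; excess current draw ✗
(G) open feedback resistor — intermittent dropout ✓; output clipping ✓; distorted output ✓; no output ✓; excess current draw ✗
None of the listed candidates fits everything.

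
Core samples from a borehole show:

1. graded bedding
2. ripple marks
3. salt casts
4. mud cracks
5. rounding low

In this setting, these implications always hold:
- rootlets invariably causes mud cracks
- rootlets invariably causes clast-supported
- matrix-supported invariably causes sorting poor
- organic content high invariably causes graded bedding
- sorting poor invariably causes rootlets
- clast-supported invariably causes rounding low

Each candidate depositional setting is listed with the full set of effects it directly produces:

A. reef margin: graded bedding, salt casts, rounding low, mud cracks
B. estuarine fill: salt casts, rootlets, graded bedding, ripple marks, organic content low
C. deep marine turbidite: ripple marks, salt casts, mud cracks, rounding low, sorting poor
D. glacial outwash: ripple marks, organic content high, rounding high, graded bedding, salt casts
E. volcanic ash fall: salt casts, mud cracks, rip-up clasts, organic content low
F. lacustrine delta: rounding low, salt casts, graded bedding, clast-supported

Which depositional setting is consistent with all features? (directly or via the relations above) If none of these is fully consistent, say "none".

B

Checking each candidate against the observations:
(A) reef margin — does not account for ripple marks
(B) estuarine fill — graded bedding match; ripple marks match; salt casts match; mud cracks match (by rootlets → mud cracks); rounding low match (by rootlets → clast-supported → rounding low)
(C) deep marine turbidite — does not account for graded bedding
(D) glacial outwash — graded bedding match; ripple marks match; salt casts match; mud cracks miss; rounding low miss
(E) volcanic ash fall — graded bedding miss; ripple marks miss; salt casts match; mud cracks match; rounding low miss
(F) lacustrine delta — graded bedding match; ripple marks miss; salt casts match; mud cracks miss; rounding low match
Only (B) is consistent with every observation.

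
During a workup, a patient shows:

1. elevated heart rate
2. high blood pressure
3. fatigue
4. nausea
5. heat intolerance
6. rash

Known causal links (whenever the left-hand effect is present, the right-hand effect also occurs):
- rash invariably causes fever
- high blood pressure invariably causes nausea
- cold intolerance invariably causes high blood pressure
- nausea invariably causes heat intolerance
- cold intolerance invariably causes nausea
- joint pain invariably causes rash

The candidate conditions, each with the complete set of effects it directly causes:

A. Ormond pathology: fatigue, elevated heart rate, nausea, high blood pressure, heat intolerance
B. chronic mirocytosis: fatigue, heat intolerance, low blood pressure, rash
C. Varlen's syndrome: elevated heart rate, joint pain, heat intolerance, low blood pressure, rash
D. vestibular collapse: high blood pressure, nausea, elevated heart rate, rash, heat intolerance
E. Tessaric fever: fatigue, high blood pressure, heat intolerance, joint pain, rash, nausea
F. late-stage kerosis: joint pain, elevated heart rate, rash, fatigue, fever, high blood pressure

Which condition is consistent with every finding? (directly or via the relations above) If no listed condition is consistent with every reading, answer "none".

Testing each hypothesis:
(A) Ormond pathology — elevated heart rate match; high blood pressure match; fatigue match; nausea match; heat intolerance match; rash miss
(B) chronic mirocytosis — elevated heart rate miss; high blood pressure miss; fatigue match; nausea miss; heat intolerance match; rash match
(C) Varlen's syndrome — fails on high blood pressure, fatigue, nausea (predicts low blood pressure, not high blood pressure)
(D) vestibular collapse — elevated heart rate match; high blood pressure match; fatigue miss; nausea match; heat intolerance match; rash match
(E) Tessaric fever — does not account for elevated heart rate
(F) late-stage kerosis — elevated heart rate match; high blood pressure match; fatigue match; nausea match (through high blood pressure → nausea); heat intolerance match (through high blood pressure → nausea → heat intolerance); rash match
Only (F) is consistent with every observation.

F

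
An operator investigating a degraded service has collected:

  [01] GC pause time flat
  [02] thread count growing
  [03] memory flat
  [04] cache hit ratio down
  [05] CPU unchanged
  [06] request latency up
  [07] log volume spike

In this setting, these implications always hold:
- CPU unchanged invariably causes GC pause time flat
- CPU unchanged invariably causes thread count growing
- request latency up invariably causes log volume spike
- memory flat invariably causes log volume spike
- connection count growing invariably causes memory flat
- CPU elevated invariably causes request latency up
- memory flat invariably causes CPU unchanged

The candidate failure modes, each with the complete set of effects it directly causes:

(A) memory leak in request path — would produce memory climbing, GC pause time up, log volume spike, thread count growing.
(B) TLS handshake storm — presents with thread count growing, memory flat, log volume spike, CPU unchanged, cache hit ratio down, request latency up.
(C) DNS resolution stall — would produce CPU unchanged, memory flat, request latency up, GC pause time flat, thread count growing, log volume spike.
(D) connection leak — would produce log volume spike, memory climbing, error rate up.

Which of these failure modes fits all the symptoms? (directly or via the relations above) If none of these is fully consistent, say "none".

B

For each candidate, compare predicted effects to what was observed:
(A) memory leak in request path — GC pause time flat -; thread count growing +; memory flat -; cache hit ratio down -; CPU unchanged -; request latency up -; log volume spike +
(B) TLS handshake storm — accounts for every observation (GC pause time flat by CPU unchanged → GC pause time flat)
(C) DNS resolution stall — does not account for cache hit ratio down
(D) connection leak — GC pause time flat -; thread count growing -; memory flat -; cache hit ratio down -; CPU unchanged -; request latency up -; log volume spike +
Only (B) is consistent with every observation.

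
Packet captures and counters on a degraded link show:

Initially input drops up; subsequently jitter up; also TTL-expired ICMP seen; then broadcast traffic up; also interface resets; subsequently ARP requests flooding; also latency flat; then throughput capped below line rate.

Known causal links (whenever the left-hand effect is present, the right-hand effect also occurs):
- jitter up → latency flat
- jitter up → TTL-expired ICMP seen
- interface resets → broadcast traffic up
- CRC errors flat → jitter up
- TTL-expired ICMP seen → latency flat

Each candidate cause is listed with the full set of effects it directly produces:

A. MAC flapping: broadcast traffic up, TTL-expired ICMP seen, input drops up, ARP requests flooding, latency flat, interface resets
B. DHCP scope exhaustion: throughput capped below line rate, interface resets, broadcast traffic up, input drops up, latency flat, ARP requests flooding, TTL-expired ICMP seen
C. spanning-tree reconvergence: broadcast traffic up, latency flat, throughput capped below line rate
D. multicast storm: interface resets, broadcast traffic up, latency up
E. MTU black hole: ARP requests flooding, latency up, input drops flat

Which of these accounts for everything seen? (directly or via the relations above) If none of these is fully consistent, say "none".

none

Testing each hypothesis:
(A) MAC flapping — input drops up match; jitter up miss; TTL-expired ICMP seen match; broadcast traffic up match; interface resets match; ARP requests flooding match; latency flat match; throughput capped below line rate miss
(B) DHCP scope exhaustion — input drops up match; jitter up miss; TTL-expired ICMP seen match; broadcast traffic up match; interface resets match; ARP requests flooding match; latency flat match; throughput capped below line rate match
(C) spanning-tree reconvergence — does not account for input drops up, jitter up, TTL-expired ICMP seen, interface resets, ARP requests flooding
(D) multicast storm — input drops up miss; jitter up miss; TTL-expired ICMP seen miss; broadcast traffic up match; interface resets match; ARP requests flooding miss; latency flat miss; throughput capped below line rate miss
(E) MTU black hole — fails on input drops up, jitter up, TTL-expired ICMP seen, broadcast traffic up, interface resets, latency flat, throughput capped below line rate (predicts input drops flat, not input drops up; predicts latency up, not latency flat)
Every candidate fails on at least one observation.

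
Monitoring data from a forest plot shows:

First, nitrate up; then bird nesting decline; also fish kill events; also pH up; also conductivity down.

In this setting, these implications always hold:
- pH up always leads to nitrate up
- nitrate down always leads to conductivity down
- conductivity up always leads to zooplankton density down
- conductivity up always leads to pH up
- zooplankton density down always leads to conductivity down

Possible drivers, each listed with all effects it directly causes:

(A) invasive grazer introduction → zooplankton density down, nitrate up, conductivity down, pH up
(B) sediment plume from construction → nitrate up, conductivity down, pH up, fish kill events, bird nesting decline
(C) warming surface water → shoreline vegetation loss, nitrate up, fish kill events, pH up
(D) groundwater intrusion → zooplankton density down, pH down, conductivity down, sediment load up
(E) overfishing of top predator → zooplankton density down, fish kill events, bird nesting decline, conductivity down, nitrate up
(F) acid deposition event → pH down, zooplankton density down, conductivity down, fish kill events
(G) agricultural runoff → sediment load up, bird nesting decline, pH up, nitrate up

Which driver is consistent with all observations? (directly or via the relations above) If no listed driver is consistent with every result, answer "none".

B

Checking each candidate against the observations:
(A) invasive grazer introduction — nitrate up ✓; bird nesting decline ✗; fish kill events ✗; pH up ✓; conductivity down ✓
(B) sediment plume from construction — nitrate up ✓; bird nesting decline ✓; fish kill events ✓; pH up ✓; conductivity down ✓
(C) warming surface water — does not account for bird nesting decline, conductivity down
(D) groundwater intrusion — nitrate up ✗; bird nesting decline ✗; fish kill events ✗; pH up ✗; conductivity down ✓
(E) overfishing of top predator — does not account for pH up
(F) acid deposition event — nitrate up ✗; bird nesting decline ✗; fish kill events ✓; pH up ✗; conductivity down ✓
(G) agricultural runoff — nitrate up ✓; bird nesting decline ✓; fish kill events ✗; pH up ✓; conductivity down ✗
Only (B) is consistent with every observation.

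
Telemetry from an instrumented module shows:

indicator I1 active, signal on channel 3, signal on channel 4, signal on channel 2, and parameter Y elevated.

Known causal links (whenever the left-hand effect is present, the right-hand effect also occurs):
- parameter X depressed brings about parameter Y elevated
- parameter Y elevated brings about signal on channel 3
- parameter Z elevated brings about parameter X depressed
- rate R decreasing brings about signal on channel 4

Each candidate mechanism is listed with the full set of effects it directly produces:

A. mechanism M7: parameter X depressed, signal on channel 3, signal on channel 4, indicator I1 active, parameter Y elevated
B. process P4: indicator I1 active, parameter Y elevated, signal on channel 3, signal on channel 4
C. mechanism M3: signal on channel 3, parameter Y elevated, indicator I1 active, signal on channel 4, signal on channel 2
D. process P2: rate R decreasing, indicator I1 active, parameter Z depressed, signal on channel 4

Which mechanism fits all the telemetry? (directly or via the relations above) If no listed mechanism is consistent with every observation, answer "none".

C

Testing each hypothesis:
(A) mechanism M7 — does not account for signal on channel 2
(B) process P4 — does not account for signal on channel 2
(C) mechanism M3 — accounts for every observation
(D) process P2 — indicator I1 active ✓; signal on channel 3 ✗; signal on channel 4 ✓; signal on channel 2 ✗; parameter Y elevated ✗
Only (C) is consistent with every observation.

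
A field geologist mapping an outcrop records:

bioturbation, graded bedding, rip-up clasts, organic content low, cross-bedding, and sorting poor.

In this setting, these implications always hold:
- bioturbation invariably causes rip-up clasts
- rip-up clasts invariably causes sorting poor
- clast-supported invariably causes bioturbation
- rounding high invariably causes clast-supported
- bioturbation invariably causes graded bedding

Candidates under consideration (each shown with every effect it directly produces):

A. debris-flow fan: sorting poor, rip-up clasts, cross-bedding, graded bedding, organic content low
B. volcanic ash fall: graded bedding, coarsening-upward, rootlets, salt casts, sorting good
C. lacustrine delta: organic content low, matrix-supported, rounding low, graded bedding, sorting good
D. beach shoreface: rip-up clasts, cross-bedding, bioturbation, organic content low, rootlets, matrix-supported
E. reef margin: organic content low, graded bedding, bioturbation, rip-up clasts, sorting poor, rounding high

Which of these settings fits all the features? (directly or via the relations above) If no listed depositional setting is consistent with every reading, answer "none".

Testing each hypothesis:
(A) debris-flow fan — does not account for bioturbation
(B) volcanic ash fall — bioturbation miss; graded bedding match; rip-up clasts miss; organic content low miss; cross-bedding miss; sorting poor miss
(C) lacustrine delta — fails on bioturbation, rip-up clasts, cross-bedding, sorting poor (predicts sorting good, not sorting poor)
(D) beach shoreface — accounts for every observation (graded bedding through bioturbation → graded bedding)
(E) reef margin — bioturbation match; graded bedding match; rip-up clasts match; organic content low match; cross-bedding miss; sorting poor match
(D) alone accounts for all the evidence.

D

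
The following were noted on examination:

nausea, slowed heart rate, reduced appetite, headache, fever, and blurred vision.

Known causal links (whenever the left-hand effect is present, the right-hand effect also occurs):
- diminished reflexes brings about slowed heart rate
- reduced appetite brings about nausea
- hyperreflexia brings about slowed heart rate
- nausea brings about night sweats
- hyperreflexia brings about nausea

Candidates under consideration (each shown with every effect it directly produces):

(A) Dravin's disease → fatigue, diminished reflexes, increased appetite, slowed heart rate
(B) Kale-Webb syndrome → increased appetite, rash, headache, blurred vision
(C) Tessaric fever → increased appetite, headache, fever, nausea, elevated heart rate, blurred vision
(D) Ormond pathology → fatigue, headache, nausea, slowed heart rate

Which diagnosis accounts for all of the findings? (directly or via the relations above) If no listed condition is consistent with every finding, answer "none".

none

Checking each candidate against the observations:
(A) Dravin's disease — nausea -; slowed heart rate +; reduced appetite -; headache -; fever -; blurred vision -
(B) Kale-Webb syndrome — nausea -; slowed heart rate -; reduced appetite -; headache +; fever -; blurred vision +
(C) Tessaric fever — nausea +; slowed heart rate -; reduced appetite -; headache +; fever +; blurred vision +
(D) Ormond pathology — nausea +; slowed heart rate +; reduced appetite -; headache +; fever -; blurred vision -
No candidate is consistent with all observations.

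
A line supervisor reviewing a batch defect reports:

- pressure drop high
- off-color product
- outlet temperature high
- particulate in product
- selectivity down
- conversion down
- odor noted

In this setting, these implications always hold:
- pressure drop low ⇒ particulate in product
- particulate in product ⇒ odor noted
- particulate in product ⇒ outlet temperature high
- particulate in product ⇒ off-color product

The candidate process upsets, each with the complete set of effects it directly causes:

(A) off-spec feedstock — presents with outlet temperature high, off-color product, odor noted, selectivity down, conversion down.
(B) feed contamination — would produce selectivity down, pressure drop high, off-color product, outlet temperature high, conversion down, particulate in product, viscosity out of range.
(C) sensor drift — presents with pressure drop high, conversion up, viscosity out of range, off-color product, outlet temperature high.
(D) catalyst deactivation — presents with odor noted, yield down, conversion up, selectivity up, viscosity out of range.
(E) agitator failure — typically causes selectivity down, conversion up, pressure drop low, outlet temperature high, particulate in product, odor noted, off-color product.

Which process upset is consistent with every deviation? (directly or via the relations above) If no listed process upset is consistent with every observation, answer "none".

B

Testing each hypothesis:
(A) off-spec feedstock — does not account for pressure drop high, particulate in product
(B) feed contamination — pressure drop high match; off-color product match; outlet temperature high match; particulate in product match; selectivity down match; conversion down match; odor noted match (via particulate in product → odor noted)
(C) sensor drift — fails on particulate in product, selectivity down, conversion down, odor noted (predicts conversion up, not conversion down)
(D) catalyst deactivation — pressure drop high miss; off-color product miss; outlet temperature high miss; particulate in product miss; selectivity down miss; conversion down miss; odor noted match
(E) agitator failure — pressure drop high miss; off-color product match; outlet temperature high match; particulate in product match; selectivity down match; conversion down miss; odor noted match
(B) alone accounts for all the evidence.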